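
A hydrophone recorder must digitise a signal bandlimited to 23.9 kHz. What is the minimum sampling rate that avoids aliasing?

47.8 kHz

Nyquist rate = 2 × 23.9 kHz = 47.8 kHz.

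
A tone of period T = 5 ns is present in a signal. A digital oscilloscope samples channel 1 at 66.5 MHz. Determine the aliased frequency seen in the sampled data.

0.5 MHz

T = 5 ns → f = 1/T = 200 MHz.
200 MHz mod fs = 0.5 MHz.
0.5 MHz ≤ fs/2 = 33.25 MHz, appears at 0.5 MHz.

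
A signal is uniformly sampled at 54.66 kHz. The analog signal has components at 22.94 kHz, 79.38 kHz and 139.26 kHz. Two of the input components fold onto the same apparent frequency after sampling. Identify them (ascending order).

79.38 kHz, 139.26 kHz

fs/2 = 27.33 kHz.
22.94 kHz ≤ fs/2 = 27.33 kHz, passes unchanged.
79.38 kHz mod fs = 24.72 kHz.
24.72 kHz ≤ fs/2 = 27.33 kHz, appears at 24.72 kHz.
139.26 kHz mod fs = 29.94 kHz.
29.94 kHz > fs/2 = 27.33 kHz, folds to fs − 29.94 kHz = 24.72 kHz.
79.38 kHz and 139.26 kHz both map to 24.72 kHz.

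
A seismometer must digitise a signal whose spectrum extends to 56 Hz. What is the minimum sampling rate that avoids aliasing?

112 Hz

Nyquist rate = 2 × 56 Hz = 112 Hz.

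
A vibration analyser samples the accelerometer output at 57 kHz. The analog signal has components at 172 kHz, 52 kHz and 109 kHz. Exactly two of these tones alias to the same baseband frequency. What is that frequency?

5 kHz

fs/2 = 28.5 kHz.
172 kHz mod fs = 1 kHz.
1 kHz ≤ fs/2 = 28.5 kHz, appears at 1 kHz.
52 kHz > fs/2 = 28.5 kHz, folds to fs − 52 kHz = 5 kHz.
109 kHz mod fs = 52 kHz.
52 kHz > fs/2 = 28.5 kHz, folds to fs − 52 kHz = 5 kHz.
52 kHz and 109 kHz both map to 5 kHz.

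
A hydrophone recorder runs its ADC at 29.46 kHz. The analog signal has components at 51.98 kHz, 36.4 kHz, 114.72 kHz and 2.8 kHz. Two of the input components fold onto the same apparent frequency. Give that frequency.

fs/2 = 14.73 kHz.
51.98 kHz mod fs = 22.52 kHz.
22.52 kHz > fs/2 = 14.73 kHz, folds to fs − 22.52 kHz = 6.94 kHz.
36.4 kHz mod fs = 6.94 kHz.
6.94 kHz ≤ fs/2 = 14.73 kHz, appears at 6.94 kHz.
114.72 kHz mod fs = 26.34 kHz.
26.34 kHz > fs/2 = 14.73 kHz, folds to fs − 26.34 kHz = 3.12 kHz.
2.8 kHz ≤ fs/2 = 14.73 kHz, passes unchanged.
36.4 kHz and 51.98 kHz both map to 6.94 kHz.

6.94 kHz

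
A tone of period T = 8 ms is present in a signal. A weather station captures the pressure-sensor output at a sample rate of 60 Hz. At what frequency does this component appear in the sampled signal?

T = 8 ms → f = 1/T = 125 Hz.
125 Hz mod fs = 5 Hz.
5 Hz ≤ fs/2 = 30 Hz, appears at 5 Hz.

5 Hz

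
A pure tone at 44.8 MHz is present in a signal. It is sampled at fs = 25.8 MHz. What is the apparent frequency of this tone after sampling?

44.8 MHz mod fs = 19 MHz.
19 MHz > fs/2 = 12.9 MHz, folds to fs − 19 MHz = 6.8 MHz.

6.8 MHz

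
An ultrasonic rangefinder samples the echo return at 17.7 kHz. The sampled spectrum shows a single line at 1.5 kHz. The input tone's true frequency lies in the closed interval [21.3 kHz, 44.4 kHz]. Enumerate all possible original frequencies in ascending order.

33.9 kHz, 36.9 kHz

Frequencies that alias to 1.5 kHz are k·fs ± 1.5 kHz for integer k ≥ 0.
k=0: 1.5 kHz.
k=1: 16.2 kHz, 19.2 kHz.
k=2: 33.9 kHz, 36.9 kHz.
k=3: 51.6 kHz, 54.6 kHz.
Within [21.3 kHz, 44.4 kHz]: 33.9 kHz, 36.9 kHz.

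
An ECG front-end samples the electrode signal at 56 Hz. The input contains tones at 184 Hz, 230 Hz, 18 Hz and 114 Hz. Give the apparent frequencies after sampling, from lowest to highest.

fs/2 = 28 Hz.
184 Hz mod fs = 16 Hz.
16 Hz ≤ fs/2 = 28 Hz, appears at 16 Hz.
230 Hz mod fs = 6 Hz.
6 Hz ≤ fs/2 = 28 Hz, appears at 6 Hz.
18 Hz ≤ fs/2 = 28 Hz, passes unchanged.
114 Hz mod fs = 2 Hz.
2 Hz ≤ fs/2 = 28 Hz, appears at 2 Hz.
Distinct values: {2 Hz, 6 Hz, 16 Hz, 18 Hz}.

2 Hz, 6 Hz, 16 Hz, 18 Hz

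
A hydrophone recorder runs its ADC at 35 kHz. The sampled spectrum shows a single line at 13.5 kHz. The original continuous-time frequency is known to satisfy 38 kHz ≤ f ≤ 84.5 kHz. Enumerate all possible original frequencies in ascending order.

48.5 kHz, 56.5 kHz, 83.5 kHz

Frequencies that alias to 13.5 kHz are k·fs ± 13.5 kHz for integer k ≥ 0.
k=0: 13.5 kHz.
k=1: 21.5 kHz, 48.5 kHz.
k=2: 56.5 kHz, 83.5 kHz.
k=3: 91.5 kHz, 118.5 kHz.
Within [38 kHz, 84.5 kHz]: 48.5 kHz, 56.5 kHz, 83.5 kHz.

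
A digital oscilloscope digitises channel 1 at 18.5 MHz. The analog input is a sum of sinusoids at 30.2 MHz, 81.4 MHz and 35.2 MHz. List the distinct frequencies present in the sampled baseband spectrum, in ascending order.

1.8 MHz, 6.8 MHz, 7.4 MHz

fs/2 = 9.25 MHz.
30.2 MHz mod fs = 11.7 MHz.
11.7 MHz > fs/2 = 9.25 MHz, folds to fs − 11.7 MHz = 6.8 MHz.
81.4 MHz mod fs = 7.4 MHz.
7.4 MHz ≤ fs/2 = 9.25 MHz, appears at 7.4 MHz.
35.2 MHz mod fs = 16.7 MHz.
16.7 MHz > fs/2 = 9.25 MHz, folds to fs − 16.7 MHz = 1.8 MHz.
Distinct values: {1.8 MHz, 6.8 MHz, 7.4 MHz}.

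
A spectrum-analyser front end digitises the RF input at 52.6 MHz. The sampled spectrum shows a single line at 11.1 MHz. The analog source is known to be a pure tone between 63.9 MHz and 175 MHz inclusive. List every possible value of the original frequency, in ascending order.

94.1 MHz, 116.3 MHz, 146.7 MHz, 168.9 MHz

Frequencies that alias to 11.1 MHz are k·fs ± 11.1 MHz for integer k ≥ 0.
k=0: 11.1 MHz.
k=1: 41.5 MHz, 63.7 MHz.
k=2: 94.1 MHz, 116.3 MHz.
k=3: 146.7 MHz, 168.9 MHz.
k=4: 199.3 MHz, 221.5 MHz.
Within [63.9 MHz, 175 MHz]: 94.1 MHz, 116.3 MHz, 146.7 MHz, 168.9 MHz.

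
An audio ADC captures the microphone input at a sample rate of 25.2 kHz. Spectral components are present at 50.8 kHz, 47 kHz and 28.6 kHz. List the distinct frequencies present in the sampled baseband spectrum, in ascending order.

fs/2 = 12.6 kHz.
50.8 kHz mod fs = 0.4 kHz.
0.4 kHz ≤ fs/2 = 12.6 kHz, appears at 0.4 kHz.
47 kHz mod fs = 21.8 kHz.
21.8 kHz > fs/2 = 12.6 kHz, folds to fs − 21.8 kHz = 3.4 kHz.
28.6 kHz mod fs = 3.4 kHz.
3.4 kHz ≤ fs/2 = 12.6 kHz, appears at 3.4 kHz.
Distinct values: {0.4 kHz, 3.4 kHz}.

0.4 kHz, 3.4 kHz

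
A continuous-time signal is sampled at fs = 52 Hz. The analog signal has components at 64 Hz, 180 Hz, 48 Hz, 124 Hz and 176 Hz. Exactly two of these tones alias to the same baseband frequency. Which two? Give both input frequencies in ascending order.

fs/2 = 26 Hz.
64 Hz mod fs = 12 Hz.
12 Hz ≤ fs/2 = 26 Hz, appears at 12 Hz.
180 Hz mod fs = 24 Hz.
24 Hz ≤ fs/2 = 26 Hz, appears at 24 Hz.
48 Hz > fs/2 = 26 Hz, folds to fs − 48 Hz = 4 Hz.
124 Hz mod fs = 20 Hz.
20 Hz ≤ fs/2 = 26 Hz, appears at 20 Hz.
176 Hz mod fs = 20 Hz.
20 Hz ≤ fs/2 = 26 Hz, appears at 20 Hz.
124 Hz and 176 Hz both map to 20 Hz.

124 Hz, 176 Hz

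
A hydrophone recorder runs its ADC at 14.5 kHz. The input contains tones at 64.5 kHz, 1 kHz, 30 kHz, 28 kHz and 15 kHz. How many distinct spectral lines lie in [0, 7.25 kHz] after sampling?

3

fs/2 = 7.25 kHz.
64.5 kHz mod fs = 6.5 kHz.
6.5 kHz ≤ fs/2 = 7.25 kHz, appears at 6.5 kHz.
1 kHz ≤ fs/2 = 7.25 kHz, passes unchanged.
30 kHz mod fs = 1 kHz.
1 kHz ≤ fs/2 = 7.25 kHz, appears at 1 kHz.
28 kHz mod fs = 13.5 kHz.
13.5 kHz > fs/2 = 7.25 kHz, folds to fs − 13.5 kHz = 1 kHz.
15 kHz mod fs = 0.5 kHz.
0.5 kHz ≤ fs/2 = 7.25 kHz, appears at 0.5 kHz.
Distinct values: {0.5 kHz, 1 kHz, 6.5 kHz} → 3.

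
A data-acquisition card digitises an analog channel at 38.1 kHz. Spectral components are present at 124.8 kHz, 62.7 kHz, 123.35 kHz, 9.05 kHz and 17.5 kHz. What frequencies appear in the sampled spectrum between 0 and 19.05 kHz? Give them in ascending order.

fs/2 = 19.05 kHz.
124.8 kHz mod fs = 10.5 kHz.
10.5 kHz ≤ fs/2 = 19.05 kHz, appears at 10.5 kHz.
62.7 kHz mod fs = 24.6 kHz.
24.6 kHz > fs/2 = 19.05 kHz, folds to fs − 24.6 kHz = 13.5 kHz.
123.35 kHz mod fs = 9.05 kHz.
9.05 kHz ≤ fs/2 = 19.05 kHz, appears at 9.05 kHz.
9.05 kHz ≤ fs/2 = 19.05 kHz, passes unchanged.
17.5 kHz ≤ fs/2 = 19.05 kHz, passes unchanged.
Distinct values: {9.05 kHz, 10.5 kHz, 13.5 kHz, 17.5 kHz}.

9.05 kHz, 10.5 kHz, 13.5 kHz, 17.5 kHz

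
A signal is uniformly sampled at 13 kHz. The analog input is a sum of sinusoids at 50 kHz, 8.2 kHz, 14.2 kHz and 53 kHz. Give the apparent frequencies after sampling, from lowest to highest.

1 kHz, 1.2 kHz, 2 kHz, 4.8 kHz

fs/2 = 6.5 kHz.
50 kHz mod fs = 11 kHz.
11 kHz > fs/2 = 6.5 kHz, folds to fs − 11 kHz = 2 kHz.
8.2 kHz > fs/2 = 6.5 kHz, folds to fs − 8.2 kHz = 4.8 kHz.
14.2 kHz mod fs = 1.2 kHz.
1.2 kHz ≤ fs/2 = 6.5 kHz, appears at 1.2 kHz.
53 kHz mod fs = 1 kHz.
1 kHz ≤ fs/2 = 6.5 kHz, appears at 1 kHz.
Distinct values: {1 kHz, 1.2 kHz, 2 kHz, 4.8 kHz}.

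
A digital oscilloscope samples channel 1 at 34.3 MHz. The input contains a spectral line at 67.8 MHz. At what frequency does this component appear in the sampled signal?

0.8 MHz

67.8 MHz mod fs = 33.5 MHz.
33.5 MHz > fs/2 = 17.15 MHz, folds to fs − 33.5 MHz = 0.8 MHz.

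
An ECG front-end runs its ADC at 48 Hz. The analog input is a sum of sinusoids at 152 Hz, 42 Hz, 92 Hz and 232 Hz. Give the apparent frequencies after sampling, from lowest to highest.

4 Hz, 6 Hz, 8 Hz

fs/2 = 24 Hz.
152 Hz mod fs = 8 Hz.
8 Hz ≤ fs/2 = 24 Hz, appears at 8 Hz.
42 Hz > fs/2 = 24 Hz, folds to fs − 42 Hz = 6 Hz.
92 Hz mod fs = 44 Hz.
44 Hz > fs/2 = 24 Hz, folds to fs − 44 Hz = 4 Hz.
232 Hz mod fs = 40 Hz.
40 Hz > fs/2 = 24 Hz, folds to fs − 40 Hz = 8 Hz.
Distinct values: {4 Hz, 6 Hz, 8 Hz}.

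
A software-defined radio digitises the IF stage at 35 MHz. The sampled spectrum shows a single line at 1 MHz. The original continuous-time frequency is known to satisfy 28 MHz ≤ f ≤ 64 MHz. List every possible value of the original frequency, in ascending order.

Frequencies that alias to 1 MHz are k·fs ± 1 MHz for integer k ≥ 0.
k=0: 1 MHz.
k=1: 34 MHz, 36 MHz.
k=2: 69 MHz, 71 MHz.
Within [28 MHz, 64 MHz]: 34 MHz, 36 MHz.

34 MHz, 36 MHz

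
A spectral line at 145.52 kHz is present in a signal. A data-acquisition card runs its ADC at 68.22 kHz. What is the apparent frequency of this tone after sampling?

145.52 kHz mod fs = 9.08 kHz.
9.08 kHz ≤ fs/2 = 34.11 kHz, appears at 9.08 kHz.

9.08 kHz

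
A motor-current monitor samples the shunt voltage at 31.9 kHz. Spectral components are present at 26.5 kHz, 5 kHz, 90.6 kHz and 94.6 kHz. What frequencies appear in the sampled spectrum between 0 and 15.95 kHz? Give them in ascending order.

1.1 kHz, 5 kHz, 5.1 kHz, 5.4 kHz

fs/2 = 15.95 kHz.
26.5 kHz > fs/2 = 15.95 kHz, folds to fs − 26.5 kHz = 5.4 kHz.
5 kHz ≤ fs/2 = 15.95 kHz, passes unchanged.
90.6 kHz mod fs = 26.8 kHz.
26.8 kHz > fs/2 = 15.95 kHz, folds to fs − 26.8 kHz = 5.1 kHz.
94.6 kHz mod fs = 30.8 kHz.
30.8 kHz > fs/2 = 15.95 kHz, folds to fs − 30.8 kHz = 1.1 kHz.
Distinct values: {1.1 kHz, 5 kHz, 5.1 kHz, 5.4 kHz}.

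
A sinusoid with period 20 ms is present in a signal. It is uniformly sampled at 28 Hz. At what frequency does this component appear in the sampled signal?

6 Hz

T = 20 ms → f = 1/T = 50 Hz.
50 Hz mod fs = 22 Hz.
22 Hz > fs/2 = 14 Hz, folds to fs − 22 Hz = 6 Hz.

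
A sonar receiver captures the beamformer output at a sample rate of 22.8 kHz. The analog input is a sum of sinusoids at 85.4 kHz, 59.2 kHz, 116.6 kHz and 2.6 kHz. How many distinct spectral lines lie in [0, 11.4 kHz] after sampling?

3

fs/2 = 11.4 kHz.
85.4 kHz mod fs = 17 kHz.
17 kHz > fs/2 = 11.4 kHz, folds to fs − 17 kHz = 5.8 kHz.
59.2 kHz mod fs = 13.6 kHz.
13.6 kHz > fs/2 = 11.4 kHz, folds to fs − 13.6 kHz = 9.2 kHz.
116.6 kHz mod fs = 2.6 kHz.
2.6 kHz ≤ fs/2 = 11.4 kHz, appears at 2.6 kHz.
2.6 kHz ≤ fs/2 = 11.4 kHz, passes unchanged.
Distinct values: {2.6 kHz, 5.8 kHz, 9.2 kHz} → 3.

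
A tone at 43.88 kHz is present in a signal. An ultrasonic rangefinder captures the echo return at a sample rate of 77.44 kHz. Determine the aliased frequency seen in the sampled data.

43.88 kHz > fs/2 = 38.72 kHz, folds to fs − 43.88 kHz = 33.56 kHz.

33.56 kHz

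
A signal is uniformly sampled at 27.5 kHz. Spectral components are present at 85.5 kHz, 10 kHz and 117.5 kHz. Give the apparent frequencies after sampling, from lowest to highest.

3 kHz, 7.5 kHz, 10 kHz

fs/2 = 13.75 kHz.
85.5 kHz mod fs = 3 kHz.
3 kHz ≤ fs/2 = 13.75 kHz, appears at 3 kHz.
10 kHz ≤ fs/2 = 13.75 kHz, passes unchanged.
117.5 kHz mod fs = 7.5 kHz.
7.5 kHz ≤ fs/2 = 13.75 kHz, appears at 7.5 kHz.
Distinct values: {3 kHz, 7.5 kHz, 10 kHz}.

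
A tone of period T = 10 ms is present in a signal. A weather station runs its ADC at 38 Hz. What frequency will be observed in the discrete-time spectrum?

T = 10 ms → f = 1/T = 100 Hz.
100 Hz mod fs = 24 Hz.
24 Hz > fs/2 = 19 Hz, folds to fs − 24 Hz = 14 Hz.

14 Hz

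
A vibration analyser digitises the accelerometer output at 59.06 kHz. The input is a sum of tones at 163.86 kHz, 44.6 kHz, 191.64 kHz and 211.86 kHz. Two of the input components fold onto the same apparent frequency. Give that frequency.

fs/2 = 29.53 kHz.
163.86 kHz mod fs = 45.74 kHz.
45.74 kHz > fs/2 = 29.53 kHz, folds to fs − 45.74 kHz = 13.32 kHz.
44.6 kHz > fs/2 = 29.53 kHz, folds to fs − 44.6 kHz = 14.46 kHz.
191.64 kHz mod fs = 14.46 kHz.
14.46 kHz ≤ fs/2 = 29.53 kHz, appears at 14.46 kHz.
211.86 kHz mod fs = 34.68 kHz.
34.68 kHz > fs/2 = 29.53 kHz, folds to fs − 34.68 kHz = 24.38 kHz.
44.6 kHz and 191.64 kHz both map to 14.46 kHz.

14.46 kHz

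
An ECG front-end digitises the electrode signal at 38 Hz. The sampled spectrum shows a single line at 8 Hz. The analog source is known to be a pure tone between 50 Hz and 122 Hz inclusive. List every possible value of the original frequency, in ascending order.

68 Hz, 84 Hz, 106 Hz, 122 Hz

Frequencies that alias to 8 Hz are k·fs ± 8 Hz for integer k ≥ 0.
k=0: 8 Hz.
k=1: 30 Hz, 46 Hz.
k=2: 68 Hz, 84 Hz.
k=3: 106 Hz, 122 Hz.
k=4: 144 Hz, 160 Hz.
Within [50 Hz, 122 Hz]: 68 Hz, 84 Hz, 106 Hz, 122 Hz.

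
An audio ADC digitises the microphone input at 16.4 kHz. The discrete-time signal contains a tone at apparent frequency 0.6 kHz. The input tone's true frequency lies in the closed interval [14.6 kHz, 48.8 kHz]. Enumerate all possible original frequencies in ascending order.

15.8 kHz, 17 kHz, 32.2 kHz, 33.4 kHz, 48.6 kHz

Frequencies that alias to 0.6 kHz are k·fs ± 0.6 kHz for integer k ≥ 0.
k=0: 0.6 kHz.
k=1: 15.8 kHz, 17 kHz.
k=2: 32.2 kHz, 33.4 kHz.
k=3: 48.6 kHz, 49.8 kHz.
k=4: 65 kHz, 66.2 kHz.
Within [14.6 kHz, 48.8 kHz]: 15.8 kHz, 17 kHz, 32.2 kHz, 33.4 kHz, 48.6 kHz.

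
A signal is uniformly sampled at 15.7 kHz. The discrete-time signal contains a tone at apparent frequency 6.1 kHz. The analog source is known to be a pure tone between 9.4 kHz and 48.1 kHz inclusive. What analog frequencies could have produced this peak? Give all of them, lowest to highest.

9.6 kHz, 21.8 kHz, 25.3 kHz, 37.5 kHz, 41 kHz

Frequencies that alias to 6.1 kHz are k·fs ± 6.1 kHz for integer k ≥ 0.
k=0: 6.1 kHz.
k=1: 9.6 kHz, 21.8 kHz.
k=2: 25.3 kHz, 37.5 kHz.
k=3: 41 kHz, 53.2 kHz.
k=4: 56.7 kHz, 68.9 kHz.
Within [9.4 kHz, 48.1 kHz]: 9.6 kHz, 21.8 kHz, 25.3 kHz, 37.5 kHz, 41 kHz.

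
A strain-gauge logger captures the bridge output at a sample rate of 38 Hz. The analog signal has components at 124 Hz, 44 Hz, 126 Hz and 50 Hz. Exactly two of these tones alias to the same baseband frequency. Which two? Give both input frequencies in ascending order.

50 Hz, 126 Hz

fs/2 = 19 Hz.
124 Hz mod fs = 10 Hz.
10 Hz ≤ fs/2 = 19 Hz, appears at 10 Hz.
44 Hz mod fs = 6 Hz.
6 Hz ≤ fs/2 = 19 Hz, appears at 6 Hz.
126 Hz mod fs = 12 Hz.
12 Hz ≤ fs/2 = 19 Hz, appears at 12 Hz.
50 Hz mod fs = 12 Hz.
12 Hz ≤ fs/2 = 19 Hz, appears at 12 Hz.
50 Hz and 126 Hz both map to 12 Hz.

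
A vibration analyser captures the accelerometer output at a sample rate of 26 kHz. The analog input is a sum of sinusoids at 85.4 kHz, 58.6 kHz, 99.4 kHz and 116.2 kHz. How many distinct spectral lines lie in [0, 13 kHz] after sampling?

4

fs/2 = 13 kHz.
85.4 kHz mod fs = 7.4 kHz.
7.4 kHz ≤ fs/2 = 13 kHz, appears at 7.4 kHz.
58.6 kHz mod fs = 6.6 kHz.
6.6 kHz ≤ fs/2 = 13 kHz, appears at 6.6 kHz.
99.4 kHz mod fs = 21.4 kHz.
21.4 kHz > fs/2 = 13 kHz, folds to fs − 21.4 kHz = 4.6 kHz.
116.2 kHz mod fs = 12.2 kHz.
12.2 kHz ≤ fs/2 = 13 kHz, appears at 12.2 kHz.
Distinct values: {4.6 kHz, 6.6 kHz, 7.4 kHz, 12.2 kHz} → 4.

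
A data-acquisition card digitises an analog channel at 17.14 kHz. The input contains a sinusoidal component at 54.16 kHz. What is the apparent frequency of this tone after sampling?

54.16 kHz mod fs = 2.74 kHz.
2.74 kHz ≤ fs/2 = 8.57 kHz, appears at 2.74 kHz.

2.74 kHz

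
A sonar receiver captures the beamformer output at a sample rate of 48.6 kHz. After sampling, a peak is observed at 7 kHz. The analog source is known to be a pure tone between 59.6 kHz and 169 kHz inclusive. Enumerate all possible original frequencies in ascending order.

Frequencies that alias to 7 kHz are k·fs ± 7 kHz for integer k ≥ 0.
k=0: 7 kHz.
k=1: 41.6 kHz, 55.6 kHz.
k=2: 90.2 kHz, 104.2 kHz.
k=3: 138.8 kHz, 152.8 kHz.
k=4: 187.4 kHz, 201.4 kHz.
Within [59.6 kHz, 169 kHz]: 90.2 kHz, 104.2 kHz, 138.8 kHz, 152.8 kHz.

90.2 kHz, 104.2 kHz, 138.8 kHz, 152.8 kHz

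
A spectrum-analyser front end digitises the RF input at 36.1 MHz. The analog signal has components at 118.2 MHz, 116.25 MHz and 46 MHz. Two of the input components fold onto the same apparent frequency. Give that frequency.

9.9 MHz

fs/2 = 18.05 MHz.
118.2 MHz mod fs = 9.9 MHz.
9.9 MHz ≤ fs/2 = 18.05 MHz, appears at 9.9 MHz.
116.25 MHz mod fs = 7.95 MHz.
7.95 MHz ≤ fs/2 = 18.05 MHz, appears at 7.95 MHz.
46 MHz mod fs = 9.9 MHz.
9.9 MHz ≤ fs/2 = 18.05 MHz, appears at 9.9 MHz.
46 MHz and 118.2 MHz both map to 9.9 MHz.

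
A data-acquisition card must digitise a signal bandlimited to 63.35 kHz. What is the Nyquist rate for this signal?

126.7 kHz

Nyquist rate = 2 × 63.35 kHz = 126.7 kHz.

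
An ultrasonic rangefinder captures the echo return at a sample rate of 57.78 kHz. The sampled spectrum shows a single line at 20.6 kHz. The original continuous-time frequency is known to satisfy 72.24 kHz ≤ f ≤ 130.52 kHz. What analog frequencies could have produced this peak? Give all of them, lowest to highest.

Frequencies that alias to 20.6 kHz are k·fs ± 20.6 kHz for integer k ≥ 0.
k=0: 20.6 kHz.
k=1: 37.18 kHz, 78.38 kHz.
k=2: 94.96 kHz, 136.16 kHz.
k=3: 152.74 kHz, 193.94 kHz.
Within [72.24 kHz, 130.52 kHz]: 78.38 kHz, 94.96 kHz.

78.38 kHz, 94.96 kHz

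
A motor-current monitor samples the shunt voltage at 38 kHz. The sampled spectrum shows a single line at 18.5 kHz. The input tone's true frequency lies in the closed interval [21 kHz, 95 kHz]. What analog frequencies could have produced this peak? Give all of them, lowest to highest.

Frequencies that alias to 18.5 kHz are k·fs ± 18.5 kHz for integer k ≥ 0.
k=0: 18.5 kHz.
k=1: 19.5 kHz, 56.5 kHz.
k=2: 57.5 kHz, 94.5 kHz.
k=3: 95.5 kHz, 132.5 kHz.
Within [21 kHz, 95 kHz]: 56.5 kHz, 57.5 kHz, 94.5 kHz.

56.5 kHz, 57.5 kHz, 94.5 kHz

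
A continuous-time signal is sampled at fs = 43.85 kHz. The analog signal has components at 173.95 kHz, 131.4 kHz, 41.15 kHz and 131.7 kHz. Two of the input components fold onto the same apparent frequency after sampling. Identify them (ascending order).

131.4 kHz, 131.7 kHz

fs/2 = 21.925 kHz.
173.95 kHz mod fs = 42.4 kHz.
42.4 kHz > fs/2 = 21.925 kHz, folds to fs − 42.4 kHz = 1.45 kHz.
131.4 kHz mod fs = 43.7 kHz.
43.7 kHz > fs/2 = 21.925 kHz, folds to fs − 43.7 kHz = 0.15 kHz.
41.15 kHz > fs/2 = 21.925 kHz, folds to fs − 41.15 kHz = 2.7 kHz.
131.7 kHz mod fs = 0.15 kHz.
0.15 kHz ≤ fs/2 = 21.925 kHz, appears at 0.15 kHz.
131.4 kHz and 131.7 kHz both map to 0.15 kHz.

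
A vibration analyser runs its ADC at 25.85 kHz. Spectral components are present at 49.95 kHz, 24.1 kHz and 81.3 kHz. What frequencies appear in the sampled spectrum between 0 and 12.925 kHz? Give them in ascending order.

1.75 kHz, 3.75 kHz

fs/2 = 12.925 kHz.
49.95 kHz mod fs = 24.1 kHz.
24.1 kHz > fs/2 = 12.925 kHz, folds to fs − 24.1 kHz = 1.75 kHz.
24.1 kHz > fs/2 = 12.925 kHz, folds to fs − 24.1 kHz = 1.75 kHz.
81.3 kHz mod fs = 3.75 kHz.
3.75 kHz ≤ fs/2 = 12.925 kHz, appears at 3.75 kHz.
Distinct values: {1.75 kHz, 3.75 kHz}.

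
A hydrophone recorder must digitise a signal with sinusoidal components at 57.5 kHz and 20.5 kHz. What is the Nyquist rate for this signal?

115 kHz

Highest-frequency component: 57.5 kHz.
Nyquist rate = 2 × 57.5 kHz = 115 kHz.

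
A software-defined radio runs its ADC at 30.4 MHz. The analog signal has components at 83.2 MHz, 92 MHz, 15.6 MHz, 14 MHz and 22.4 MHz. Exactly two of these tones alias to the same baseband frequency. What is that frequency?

fs/2 = 15.2 MHz.
83.2 MHz mod fs = 22.4 MHz.
22.4 MHz > fs/2 = 15.2 MHz, folds to fs − 22.4 MHz = 8 MHz.
92 MHz mod fs = 0.8 MHz.
0.8 MHz ≤ fs/2 = 15.2 MHz, appears at 0.8 MHz.
15.6 MHz > fs/2 = 15.2 MHz, folds to fs − 15.6 MHz = 14.8 MHz.
14 MHz ≤ fs/2 = 15.2 MHz, passes unchanged.
22.4 MHz > fs/2 = 15.2 MHz, folds to fs − 22.4 MHz = 8 MHz.
22.4 MHz and 83.2 MHz both map to 8 MHz.

8 MHz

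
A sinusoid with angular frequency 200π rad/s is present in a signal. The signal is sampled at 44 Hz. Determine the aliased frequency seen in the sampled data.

ω = 200π rad/s → f = ω/(2π) = 100 Hz.
100 Hz mod fs = 12 Hz.
12 Hz ≤ fs/2 = 22 Hz, appears at 12 Hz.

12 Hz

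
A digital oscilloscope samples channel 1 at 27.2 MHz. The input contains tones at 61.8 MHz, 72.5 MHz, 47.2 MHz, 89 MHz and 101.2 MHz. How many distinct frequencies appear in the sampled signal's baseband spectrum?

fs/2 = 13.6 MHz.
61.8 MHz mod fs = 7.4 MHz.
7.4 MHz ≤ fs/2 = 13.6 MHz, appears at 7.4 MHz.
72.5 MHz mod fs = 18.1 MHz.
18.1 MHz > fs/2 = 13.6 MHz, folds to fs − 18.1 MHz = 9.1 MHz.
47.2 MHz mod fs = 20 MHz.
20 MHz > fs/2 = 13.6 MHz, folds to fs − 20 MHz = 7.2 MHz.
89 MHz mod fs = 7.4 MHz.
7.4 MHz ≤ fs/2 = 13.6 MHz, appears at 7.4 MHz.
101.2 MHz mod fs = 19.6 MHz.
19.6 MHz > fs/2 = 13.6 MHz, folds to fs − 19.6 MHz = 7.6 MHz.
Distinct values: {7.2 MHz, 7.4 MHz, 7.6 MHz, 9.1 MHz} → 4.

4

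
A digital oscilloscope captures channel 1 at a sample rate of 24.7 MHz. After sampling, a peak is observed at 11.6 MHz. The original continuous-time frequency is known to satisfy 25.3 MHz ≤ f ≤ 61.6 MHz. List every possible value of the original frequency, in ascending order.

Frequencies that alias to 11.6 MHz are k·fs ± 11.6 MHz for integer k ≥ 0.
k=0: 11.6 MHz.
k=1: 13.1 MHz, 36.3 MHz.
k=2: 37.8 MHz, 61 MHz.
k=3: 62.5 MHz, 85.7 MHz.
Within [25.3 MHz, 61.6 MHz]: 36.3 MHz, 37.8 MHz, 61 MHz.

36.3 MHz, 37.8 MHz, 61 MHz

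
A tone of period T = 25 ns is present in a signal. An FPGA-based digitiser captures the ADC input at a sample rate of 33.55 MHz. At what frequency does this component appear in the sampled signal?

T = 25 ns → f = 1/T = 40 MHz.
40 MHz mod fs = 6.45 MHz.
6.45 MHz ≤ fs/2 = 16.775 MHz, appears at 6.45 MHz.

6.45 MHz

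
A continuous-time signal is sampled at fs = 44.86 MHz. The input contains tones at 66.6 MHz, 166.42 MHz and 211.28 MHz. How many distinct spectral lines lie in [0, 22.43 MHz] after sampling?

fs/2 = 22.43 MHz.
66.6 MHz mod fs = 21.74 MHz.
21.74 MHz ≤ fs/2 = 22.43 MHz, appears at 21.74 MHz.
166.42 MHz mod fs = 31.84 MHz.
31.84 MHz > fs/2 = 22.43 MHz, folds to fs − 31.84 MHz = 13.02 MHz.
211.28 MHz mod fs = 31.84 MHz.
31.84 MHz > fs/2 = 22.43 MHz, folds to fs − 31.84 MHz = 13.02 MHz.
Distinct values: {13.02 MHz, 21.74 MHz} → 2.

2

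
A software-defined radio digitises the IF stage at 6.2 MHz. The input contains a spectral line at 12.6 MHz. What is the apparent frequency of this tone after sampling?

12.6 MHz mod fs = 0.2 MHz.
0.2 MHz ≤ fs/2 = 3.1 MHz, appears at 0.2 MHz.

0.2 MHz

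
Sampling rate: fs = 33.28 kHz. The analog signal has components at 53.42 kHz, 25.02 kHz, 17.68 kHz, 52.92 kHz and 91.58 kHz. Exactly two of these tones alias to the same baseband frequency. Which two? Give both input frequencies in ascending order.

25.02 kHz, 91.58 kHz

fs/2 = 16.64 kHz.
53.42 kHz mod fs = 20.14 kHz.
20.14 kHz > fs/2 = 16.64 kHz, folds to fs − 20.14 kHz = 13.14 kHz.
25.02 kHz > fs/2 = 16.64 kHz, folds to fs − 25.02 kHz = 8.26 kHz.
17.68 kHz > fs/2 = 16.64 kHz, folds to fs − 17.68 kHz = 15.6 kHz.
52.92 kHz mod fs = 19.64 kHz.
19.64 kHz > fs/2 = 16.64 kHz, folds to fs − 19.64 kHz = 13.64 kHz.
91.58 kHz mod fs = 25.02 kHz.
25.02 kHz > fs/2 = 16.64 kHz, folds to fs − 25.02 kHz = 8.26 kHz.
25.02 kHz and 91.58 kHz both map to 8.26 kHz.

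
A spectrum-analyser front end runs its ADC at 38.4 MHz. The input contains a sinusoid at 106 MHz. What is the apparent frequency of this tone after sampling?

106 MHz mod fs = 29.2 MHz.
29.2 MHz > fs/2 = 19.2 MHz, folds to fs − 29.2 MHz = 9.2 MHz.

9.2 MHz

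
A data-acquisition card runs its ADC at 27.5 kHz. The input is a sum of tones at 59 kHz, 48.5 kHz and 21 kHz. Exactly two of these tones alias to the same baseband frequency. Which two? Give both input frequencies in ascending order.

21 kHz, 48.5 kHz

fs/2 = 13.75 kHz.
59 kHz mod fs = 4 kHz.
4 kHz ≤ fs/2 = 13.75 kHz, appears at 4 kHz.
48.5 kHz mod fs = 21 kHz.
21 kHz > fs/2 = 13.75 kHz, folds to fs − 21 kHz = 6.5 kHz.
21 kHz > fs/2 = 13.75 kHz, folds to fs − 21 kHz = 6.5 kHz.
21 kHz and 48.5 kHz both map to 6.5 kHz.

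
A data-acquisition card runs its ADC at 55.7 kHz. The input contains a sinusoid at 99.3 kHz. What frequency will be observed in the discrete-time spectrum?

12.1 kHz

99.3 kHz mod fs = 43.6 kHz.
43.6 kHz > fs/2 = 27.85 kHz, folds to fs − 43.6 kHz = 12.1 kHz.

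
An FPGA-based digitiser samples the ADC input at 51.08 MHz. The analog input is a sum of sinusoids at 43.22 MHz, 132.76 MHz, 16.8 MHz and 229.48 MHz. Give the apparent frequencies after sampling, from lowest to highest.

7.86 MHz, 16.8 MHz, 20.48 MHz, 25.16 MHz

fs/2 = 25.54 MHz.
43.22 MHz > fs/2 = 25.54 MHz, folds to fs − 43.22 MHz = 7.86 MHz.
132.76 MHz mod fs = 30.6 MHz.
30.6 MHz > fs/2 = 25.54 MHz, folds to fs − 30.6 MHz = 20.48 MHz.
16.8 MHz ≤ fs/2 = 25.54 MHz, passes unchanged.
229.48 MHz mod fs = 25.16 MHz.
25.16 MHz ≤ fs/2 = 25.54 MHz, appears at 25.16 MHz.
Distinct values: {7.86 MHz, 16.8 MHz, 20.48 MHz, 25.16 MHz}.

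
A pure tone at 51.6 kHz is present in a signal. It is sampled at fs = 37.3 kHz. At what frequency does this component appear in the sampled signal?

51.6 kHz mod fs = 14.3 kHz.
14.3 kHz ≤ fs/2 = 18.65 kHz, appears at 14.3 kHz.

14.3 kHz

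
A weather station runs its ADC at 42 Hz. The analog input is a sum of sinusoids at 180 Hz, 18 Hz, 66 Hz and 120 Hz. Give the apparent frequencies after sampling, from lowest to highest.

fs/2 = 21 Hz.
180 Hz mod fs = 12 Hz.
12 Hz ≤ fs/2 = 21 Hz, appears at 12 Hz.
18 Hz ≤ fs/2 = 21 Hz, passes unchanged.
66 Hz mod fs = 24 Hz.
24 Hz > fs/2 = 21 Hz, folds to fs − 24 Hz = 18 Hz.
120 Hz mod fs = 36 Hz.
36 Hz > fs/2 = 21 Hz, folds to fs − 36 Hz = 6 Hz.
Distinct values: {6 Hz, 12 Hz, 18 Hz}.

6 Hz, 12 Hz, 18 Hz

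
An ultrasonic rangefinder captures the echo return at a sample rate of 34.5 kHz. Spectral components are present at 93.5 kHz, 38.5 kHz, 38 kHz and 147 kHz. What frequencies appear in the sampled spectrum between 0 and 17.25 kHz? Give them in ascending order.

fs/2 = 17.25 kHz.
93.5 kHz mod fs = 24.5 kHz.
24.5 kHz > fs/2 = 17.25 kHz, folds to fs − 24.5 kHz = 10 kHz.
38.5 kHz mod fs = 4 kHz.
4 kHz ≤ fs/2 = 17.25 kHz, appears at 4 kHz.
38 kHz mod fs = 3.5 kHz.
3.5 kHz ≤ fs/2 = 17.25 kHz, appears at 3.5 kHz.
147 kHz mod fs = 9 kHz.
9 kHz ≤ fs/2 = 17.25 kHz, appears at 9 kHz.
Distinct values: {3.5 kHz, 4 kHz, 9 kHz, 10 kHz}.

3.5 kHz, 4 kHz, 9 kHz, 10 kHz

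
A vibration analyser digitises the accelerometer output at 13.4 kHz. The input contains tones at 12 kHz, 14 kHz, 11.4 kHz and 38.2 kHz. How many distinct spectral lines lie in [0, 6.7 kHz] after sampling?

3

fs/2 = 6.7 kHz.
12 kHz > fs/2 = 6.7 kHz, folds to fs − 12 kHz = 1.4 kHz.
14 kHz mod fs = 0.6 kHz.
0.6 kHz ≤ fs/2 = 6.7 kHz, appears at 0.6 kHz.
11.4 kHz > fs/2 = 6.7 kHz, folds to fs − 11.4 kHz = 2 kHz.
38.2 kHz mod fs = 11.4 kHz.
11.4 kHz > fs/2 = 6.7 kHz, folds to fs − 11.4 kHz = 2 kHz.
Distinct values: {0.6 kHz, 1.4 kHz, 2 kHz} → 3.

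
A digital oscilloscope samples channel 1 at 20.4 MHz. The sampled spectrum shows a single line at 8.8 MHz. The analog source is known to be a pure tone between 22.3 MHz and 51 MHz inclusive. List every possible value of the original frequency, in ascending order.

Frequencies that alias to 8.8 MHz are k·fs ± 8.8 MHz for integer k ≥ 0.
k=0: 8.8 MHz.
k=1: 11.6 MHz, 29.2 MHz.
k=2: 32 MHz, 49.6 MHz.
k=3: 52.4 MHz, 70 MHz.
Within [22.3 MHz, 51 MHz]: 29.2 MHz, 32 MHz, 49.6 MHz.

29.2 MHz, 32 MHz, 49.6 MHz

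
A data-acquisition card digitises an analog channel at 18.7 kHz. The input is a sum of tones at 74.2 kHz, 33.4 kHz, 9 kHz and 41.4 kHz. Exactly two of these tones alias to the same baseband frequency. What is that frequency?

fs/2 = 9.35 kHz.
74.2 kHz mod fs = 18.1 kHz.
18.1 kHz > fs/2 = 9.35 kHz, folds to fs − 18.1 kHz = 0.6 kHz.
33.4 kHz mod fs = 14.7 kHz.
14.7 kHz > fs/2 = 9.35 kHz, folds to fs − 14.7 kHz = 4 kHz.
9 kHz ≤ fs/2 = 9.35 kHz, passes unchanged.
41.4 kHz mod fs = 4 kHz.
4 kHz ≤ fs/2 = 9.35 kHz, appears at 4 kHz.
33.4 kHz and 41.4 kHz both map to 4 kHz.

4 kHz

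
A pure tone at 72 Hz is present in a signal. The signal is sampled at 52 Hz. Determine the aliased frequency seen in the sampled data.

20 Hz

72 Hz mod fs = 20 Hz.
20 Hz ≤ fs/2 = 26 Hz, appears at 20 Hz.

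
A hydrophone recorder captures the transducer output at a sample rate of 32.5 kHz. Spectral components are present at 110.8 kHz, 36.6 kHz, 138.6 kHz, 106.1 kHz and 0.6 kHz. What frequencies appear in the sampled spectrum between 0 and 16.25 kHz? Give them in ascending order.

0.6 kHz, 4.1 kHz, 8.6 kHz, 13.3 kHz

fs/2 = 16.25 kHz.
110.8 kHz mod fs = 13.3 kHz.
13.3 kHz ≤ fs/2 = 16.25 kHz, appears at 13.3 kHz.
36.6 kHz mod fs = 4.1 kHz.
4.1 kHz ≤ fs/2 = 16.25 kHz, appears at 4.1 kHz.
138.6 kHz mod fs = 8.6 kHz.
8.6 kHz ≤ fs/2 = 16.25 kHz, appears at 8.6 kHz.
106.1 kHz mod fs = 8.6 kHz.
8.6 kHz ≤ fs/2 = 16.25 kHz, appears at 8.6 kHz.
0.6 kHz ≤ fs/2 = 16.25 kHz, passes unchanged.
Distinct values: {0.6 kHz, 4.1 kHz, 8.6 kHz, 13.3 kHz}.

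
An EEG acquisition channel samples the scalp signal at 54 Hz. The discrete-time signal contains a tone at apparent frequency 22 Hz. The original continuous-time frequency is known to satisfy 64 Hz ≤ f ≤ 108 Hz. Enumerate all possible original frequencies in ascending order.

Frequencies that alias to 22 Hz are k·fs ± 22 Hz for integer k ≥ 0.
k=0: 22 Hz.
k=1: 32 Hz, 76 Hz.
k=2: 86 Hz, 130 Hz.
k=3: 140 Hz, 184 Hz.
Within [64 Hz, 108 Hz]: 76 Hz, 86 Hz.

76 Hz, 86 Hz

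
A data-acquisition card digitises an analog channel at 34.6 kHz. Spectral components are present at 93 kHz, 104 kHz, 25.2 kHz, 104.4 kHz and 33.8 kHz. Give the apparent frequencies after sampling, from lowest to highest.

fs/2 = 17.3 kHz.
93 kHz mod fs = 23.8 kHz.
23.8 kHz > fs/2 = 17.3 kHz, folds to fs − 23.8 kHz = 10.8 kHz.
104 kHz mod fs = 0.2 kHz.
0.2 kHz ≤ fs/2 = 17.3 kHz, appears at 0.2 kHz.
25.2 kHz > fs/2 = 17.3 kHz, folds to fs − 25.2 kHz = 9.4 kHz.
104.4 kHz mod fs = 0.6 kHz.
0.6 kHz ≤ fs/2 = 17.3 kHz, appears at 0.6 kHz.
33.8 kHz > fs/2 = 17.3 kHz, folds to fs − 33.8 kHz = 0.8 kHz.
Distinct values: {0.2 kHz, 0.6 kHz, 0.8 kHz, 9.4 kHz, 10.8 kHz}.

0.2 kHz, 0.6 kHz, 0.8 kHz, 9.4 kHz, 10.8 kHz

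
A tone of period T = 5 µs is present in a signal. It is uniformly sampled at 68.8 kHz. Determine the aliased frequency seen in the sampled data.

T = 5 µs → f = 1/T = 200 kHz.
200 kHz mod fs = 62.4 kHz.
62.4 kHz > fs/2 = 34.4 kHz, folds to fs − 62.4 kHz = 6.4 kHz.

6.4 kHz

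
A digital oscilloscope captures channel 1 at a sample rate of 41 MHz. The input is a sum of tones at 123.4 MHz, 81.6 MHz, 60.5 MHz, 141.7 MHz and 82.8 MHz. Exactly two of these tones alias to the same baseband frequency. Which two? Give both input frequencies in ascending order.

fs/2 = 20.5 MHz.
123.4 MHz mod fs = 0.4 MHz.
0.4 MHz ≤ fs/2 = 20.5 MHz, appears at 0.4 MHz.
81.6 MHz mod fs = 40.6 MHz.
40.6 MHz > fs/2 = 20.5 MHz, folds to fs − 40.6 MHz = 0.4 MHz.
60.5 MHz mod fs = 19.5 MHz.
19.5 MHz ≤ fs/2 = 20.5 MHz, appears at 19.5 MHz.
141.7 MHz mod fs = 18.7 MHz.
18.7 MHz ≤ fs/2 = 20.5 MHz, appears at 18.7 MHz.
82.8 MHz mod fs = 0.8 MHz.
0.8 MHz ≤ fs/2 = 20.5 MHz, appears at 0.8 MHz.
81.6 MHz and 123.4 MHz both map to 0.4 MHz.

81.6 MHz, 123.4 MHz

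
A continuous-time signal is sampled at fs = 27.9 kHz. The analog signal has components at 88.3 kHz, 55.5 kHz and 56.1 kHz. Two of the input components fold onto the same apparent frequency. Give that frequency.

fs/2 = 13.95 kHz.
88.3 kHz mod fs = 4.6 kHz.
4.6 kHz ≤ fs/2 = 13.95 kHz, appears at 4.6 kHz.
55.5 kHz mod fs = 27.6 kHz.
27.6 kHz > fs/2 = 13.95 kHz, folds to fs − 27.6 kHz = 0.3 kHz.
56.1 kHz mod fs = 0.3 kHz.
0.3 kHz ≤ fs/2 = 13.95 kHz, appears at 0.3 kHz.
55.5 kHz and 56.1 kHz both map to 0.3 kHz.

0.3 kHz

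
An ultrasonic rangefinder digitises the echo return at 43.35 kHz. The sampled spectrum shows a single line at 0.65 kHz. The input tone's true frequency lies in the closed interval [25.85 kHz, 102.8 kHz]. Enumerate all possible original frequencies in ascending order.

42.7 kHz, 44 kHz, 86.05 kHz, 87.35 kHz

Frequencies that alias to 0.65 kHz are k·fs ± 0.65 kHz for integer k ≥ 0.
k=0: 0.65 kHz.
k=1: 42.7 kHz, 44 kHz.
k=2: 86.05 kHz, 87.35 kHz.
k=3: 129.4 kHz, 130.7 kHz.
Within [25.85 kHz, 102.8 kHz]: 42.7 kHz, 44 kHz, 86.05 kHz, 87.35 kHz.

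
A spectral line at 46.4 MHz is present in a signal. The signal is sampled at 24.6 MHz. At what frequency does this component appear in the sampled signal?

46.4 MHz mod fs = 21.8 MHz.
21.8 MHz > fs/2 = 12.3 MHz, folds to fs − 21.8 MHz = 2.8 MHz.

2.8 MHz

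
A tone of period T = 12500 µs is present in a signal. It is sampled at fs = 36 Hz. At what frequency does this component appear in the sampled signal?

T = 12500 µs → f = 1/T = 80 Hz.
80 Hz mod fs = 8 Hz.
8 Hz ≤ fs/2 = 18 Hz, appears at 8 Hz.

8 Hz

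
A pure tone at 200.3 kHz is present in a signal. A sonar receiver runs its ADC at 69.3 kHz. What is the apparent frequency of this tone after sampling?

7.6 kHz

200.3 kHz mod fs = 61.7 kHz.
61.7 kHz > fs/2 = 34.65 kHz, folds to fs − 61.7 kHz = 7.6 kHz.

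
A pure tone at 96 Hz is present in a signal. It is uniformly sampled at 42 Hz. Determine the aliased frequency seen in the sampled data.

96 Hz mod fs = 12 Hz.
12 Hz ≤ fs/2 = 21 Hz, appears at 12 Hz.

12 Hz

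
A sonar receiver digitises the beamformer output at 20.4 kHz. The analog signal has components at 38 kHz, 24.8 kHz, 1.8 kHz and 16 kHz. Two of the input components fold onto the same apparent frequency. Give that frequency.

4.4 kHz

fs/2 = 10.2 kHz.
38 kHz mod fs = 17.6 kHz.
17.6 kHz > fs/2 = 10.2 kHz, folds to fs − 17.6 kHz = 2.8 kHz.
24.8 kHz mod fs = 4.4 kHz.
4.4 kHz ≤ fs/2 = 10.2 kHz, appears at 4.4 kHz.
1.8 kHz ≤ fs/2 = 10.2 kHz, passes unchanged.
16 kHz > fs/2 = 10.2 kHz, folds to fs − 16 kHz = 4.4 kHz.
16 kHz and 24.8 kHz both map to 4.4 kHz.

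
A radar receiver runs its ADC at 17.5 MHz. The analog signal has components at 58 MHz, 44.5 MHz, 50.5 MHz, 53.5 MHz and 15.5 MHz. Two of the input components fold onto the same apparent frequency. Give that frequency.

2 MHz

fs/2 = 8.75 MHz.
58 MHz mod fs = 5.5 MHz.
5.5 MHz ≤ fs/2 = 8.75 MHz, appears at 5.5 MHz.
44.5 MHz mod fs = 9.5 MHz.
9.5 MHz > fs/2 = 8.75 MHz, folds to fs − 9.5 MHz = 8 MHz.
50.5 MHz mod fs = 15.5 MHz.
15.5 MHz > fs/2 = 8.75 MHz, folds to fs − 15.5 MHz = 2 MHz.
53.5 MHz mod fs = 1 MHz.
1 MHz ≤ fs/2 = 8.75 MHz, appears at 1 MHz.
15.5 MHz > fs/2 = 8.75 MHz, folds to fs − 15.5 MHz = 2 MHz.
15.5 MHz and 50.5 MHz both map to 2 MHz.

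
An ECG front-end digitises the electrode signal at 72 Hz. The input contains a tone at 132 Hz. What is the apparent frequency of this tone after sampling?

12 Hz

132 Hz mod fs = 60 Hz.
60 Hz > fs/2 = 36 Hz, folds to fs − 60 Hz = 12 Hz.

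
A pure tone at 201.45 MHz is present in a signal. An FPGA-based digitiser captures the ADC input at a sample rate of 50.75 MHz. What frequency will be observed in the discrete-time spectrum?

201.45 MHz mod fs = 49.2 MHz.
49.2 MHz > fs/2 = 25.375 MHz, folds to fs − 49.2 MHz = 1.55 MHz.

1.55 MHz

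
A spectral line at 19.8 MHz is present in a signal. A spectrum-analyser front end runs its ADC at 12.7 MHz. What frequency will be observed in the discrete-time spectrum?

19.8 MHz mod fs = 7.1 MHz.
7.1 MHz > fs/2 = 6.35 MHz, folds to fs − 7.1 MHz = 5.6 MHz.

5.6 MHz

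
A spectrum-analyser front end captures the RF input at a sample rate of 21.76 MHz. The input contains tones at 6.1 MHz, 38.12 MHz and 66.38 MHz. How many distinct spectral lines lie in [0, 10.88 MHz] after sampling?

fs/2 = 10.88 MHz.
6.1 MHz ≤ fs/2 = 10.88 MHz, passes unchanged.
38.12 MHz mod fs = 16.36 MHz.
16.36 MHz > fs/2 = 10.88 MHz, folds to fs − 16.36 MHz = 5.4 MHz.
66.38 MHz mod fs = 1.1 MHz.
1.1 MHz ≤ fs/2 = 10.88 MHz, appears at 1.1 MHz.
Distinct values: {1.1 MHz, 5.4 MHz, 6.1 MHz} → 3.

3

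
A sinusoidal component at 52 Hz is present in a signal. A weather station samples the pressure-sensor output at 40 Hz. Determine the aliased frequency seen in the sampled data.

12 Hz

52 Hz mod fs = 12 Hz.
12 Hz ≤ fs/2 = 20 Hz, appears at 12 Hz.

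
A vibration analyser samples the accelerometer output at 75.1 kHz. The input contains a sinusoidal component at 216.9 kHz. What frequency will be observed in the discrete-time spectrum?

8.4 kHz

216.9 kHz mod fs = 66.7 kHz.
66.7 kHz > fs/2 = 37.55 kHz, folds to fs − 66.7 kHz = 8.4 kHz.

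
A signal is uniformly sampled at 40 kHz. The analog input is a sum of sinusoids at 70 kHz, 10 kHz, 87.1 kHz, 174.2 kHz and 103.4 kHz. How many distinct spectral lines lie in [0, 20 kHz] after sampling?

fs/2 = 20 kHz.
70 kHz mod fs = 30 kHz.
30 kHz > fs/2 = 20 kHz, folds to fs − 30 kHz = 10 kHz.
10 kHz ≤ fs/2 = 20 kHz, passes unchanged.
87.1 kHz mod fs = 7.1 kHz.
7.1 kHz ≤ fs/2 = 20 kHz, appears at 7.1 kHz.
174.2 kHz mod fs = 14.2 kHz.
14.2 kHz ≤ fs/2 = 20 kHz, appears at 14.2 kHz.
103.4 kHz mod fs = 23.4 kHz.
23.4 kHz > fs/2 = 20 kHz, folds to fs − 23.4 kHz = 16.6 kHz.
Distinct values: {7.1 kHz, 10 kHz, 14.2 kHz, 16.6 kHz} → 4.

4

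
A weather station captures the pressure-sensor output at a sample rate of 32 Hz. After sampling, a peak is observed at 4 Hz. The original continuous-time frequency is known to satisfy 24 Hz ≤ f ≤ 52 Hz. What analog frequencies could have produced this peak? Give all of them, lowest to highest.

28 Hz, 36 Hz

Frequencies that alias to 4 Hz are k·fs ± 4 Hz for integer k ≥ 0.
k=0: 4 Hz.
k=1: 28 Hz, 36 Hz.
k=2: 60 Hz, 68 Hz.
Within [24 Hz, 52 Hz]: 28 Hz, 36 Hz.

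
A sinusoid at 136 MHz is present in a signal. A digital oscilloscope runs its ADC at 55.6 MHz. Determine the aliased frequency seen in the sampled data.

24.8 MHz

136 MHz mod fs = 24.8 MHz.
24.8 MHz ≤ fs/2 = 27.8 MHz, appears at 24.8 MHz.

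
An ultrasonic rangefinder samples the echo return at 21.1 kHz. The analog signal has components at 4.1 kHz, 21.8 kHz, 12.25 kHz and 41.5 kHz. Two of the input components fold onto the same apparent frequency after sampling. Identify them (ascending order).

fs/2 = 10.55 kHz.
4.1 kHz ≤ fs/2 = 10.55 kHz, passes unchanged.
21.8 kHz mod fs = 0.7 kHz.
0.7 kHz ≤ fs/2 = 10.55 kHz, appears at 0.7 kHz.
12.25 kHz > fs/2 = 10.55 kHz, folds to fs − 12.25 kHz = 8.85 kHz.
41.5 kHz mod fs = 20.4 kHz.
20.4 kHz > fs/2 = 10.55 kHz, folds to fs − 20.4 kHz = 0.7 kHz.
21.8 kHz and 41.5 kHz both map to 0.7 kHz.

21.8 kHz, 41.5 kHz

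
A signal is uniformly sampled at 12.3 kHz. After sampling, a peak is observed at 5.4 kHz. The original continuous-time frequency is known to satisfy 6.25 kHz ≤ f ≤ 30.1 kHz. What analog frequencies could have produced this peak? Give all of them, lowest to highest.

6.9 kHz, 17.7 kHz, 19.2 kHz, 30 kHz

Frequencies that alias to 5.4 kHz are k·fs ± 5.4 kHz for integer k ≥ 0.
k=0: 5.4 kHz.
k=1: 6.9 kHz, 17.7 kHz.
k=2: 19.2 kHz, 30 kHz.
k=3: 31.5 kHz, 42.3 kHz.
Within [6.25 kHz, 30.1 kHz]: 6.9 kHz, 17.7 kHz, 19.2 kHz, 30 kHz.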